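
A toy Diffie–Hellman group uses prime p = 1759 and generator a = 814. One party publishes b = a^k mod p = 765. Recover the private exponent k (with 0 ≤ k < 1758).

Baby-step giant-step with m = ceil(sqrt(1758)) = 42.
Baby table (814^j mod 1759 for j=0..41):
  0:1  1:814  2:1212  3:1528  4:179  5:1468  6:591  7:867
  8:379  9:681  10:249  11:401  12:999  13:528  14:596  15:1419
  16:1162  17:1285  18:1144  19:705  20:436  21:1345  22:732  23:1306
  24:648  25:1531  26:862  27:1586  28:1657  29:1404  30:1265  31:695
  32:1091  33:1538  34:1283  35:1275  36:40  37:898  38:987  39:1314
  40:124  41:673
Giant step factor: 814^(-42) ≡ 512 (mod 1759).
Scan 765·512^i mod 1759 for i = 0, 1, …:
  i=0: 765   i=1: 1182   i=2: 88   i=3: 1081
  i=4: 1146   i=5: 1005   i=6: 932   i=7: 495
  i=8: 144   i=9: 1609   i=10: 596
Match at i=10, j=14: k = 10·42 + 14 = 434.

434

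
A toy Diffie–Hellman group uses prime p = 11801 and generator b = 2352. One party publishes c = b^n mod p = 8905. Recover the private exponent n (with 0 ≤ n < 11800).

7602

Baby-step giant-step with m = ceil(sqrt(11800)) = 109.
Baby table (2352^j mod 11801 for j=0..108):
  0:1  1:2352  2:9036  3:10872  4:9978  5:7868  6:1568  7:6024
  8:7248  9:6652  10:9179  11:4979  12:4016  13:4832  14:501  15:10053
  16:7253  17:6611  18:7155  19:334  20:6702  21:8769  22:8341  23:4770
  24:8090  25:4468  26:5846  27:1627  28:3180  29:9327  30:10846  31:7831
  32:8952  33:2120  34:6218  35:3297  36:1287  37:5968  38:5347  39:8079
  40:2198  41:858  42:45  43:11432  44:5386  45:5399  46:572  47:30
  48:11555  49:11458  50:7533  51:4315  52:20  53:11637  54:3705  55:5022
  56:10744  57:3947  58:7758  59:2470  60:3348  61:3229  62:6565  63:5172
  64:9514  65:2232  66:10020  67:443  68:3448  69:2409  70:1488  71:6680
  72:4229  73:10166  74:1606  75:992  76:8387  77:6753  78:10711  79:8938
  80:4595  81:9525  82:4502  83:3207  84:2025  85:6997  86:6350  87:6935
  88:2138  89:1350  90:731  91:8167  92:8557  93:5359  94:900  95:4421
  96:1511  97:1771  98:11440  99:600  100:6881  101:4941  102:9048  103:3693
  104:400  105:8521  106:3294  107:6032  108:2462
Giant step factor: 2352^(-109) ≡ 2906 (mod 11801).
Scan 8905·2906^i mod 11801 for i = 0, 1, …:
  i=0: 8905   i=1: 10138   i=2: 5732   i=3: 5981
  i=4: 9714   i=5: 892   i=6: 7733   i=7: 2994
  i=8: 3227   i=9: 7668     …   i=68: 2785
  i=69: 9525
Match at i=69, j=81: n = 69·109 + 81 = 7602.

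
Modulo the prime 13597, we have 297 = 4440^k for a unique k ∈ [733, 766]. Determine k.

Compute 4440^733 mod 13597 = 1501, then multiply by 4440 repeatedly:
  4440^733=1501  4440^734=1910  4440^735=9469  4440^736=436  4440^737=5066
  4440^738=3602  4440^739=2808  4440^740=12668  4440^741=8728  4440^742=870
  4440^743=1252  4440^744=11304  4440^745=3233  4440^746=9685  4440^747=7686
  4440^748=10967  4440^749=2623  4440^750=7088  4440^751=7262  4440^752=4793
  4440^753=1615  4440^754=4981  4440^755=6918  4440^756=297
Found 297 at exponent 756.

756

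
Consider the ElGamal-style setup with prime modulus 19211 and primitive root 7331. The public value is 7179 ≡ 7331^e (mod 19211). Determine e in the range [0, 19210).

11463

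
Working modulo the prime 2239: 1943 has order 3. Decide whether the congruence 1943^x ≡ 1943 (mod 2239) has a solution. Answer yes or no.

⟨1943⟩ has order 3; its elements mod 2239 are {1, 295, 1943}.
1943 is in this set.

yes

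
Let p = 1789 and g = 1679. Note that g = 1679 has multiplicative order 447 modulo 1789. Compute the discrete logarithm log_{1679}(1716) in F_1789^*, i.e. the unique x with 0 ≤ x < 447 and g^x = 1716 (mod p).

260

Baby-step giant-step with m = ceil(sqrt(447)) = 22.
Baby table (1679^j mod 1789 for j=0..21):
  0:1  1:1679  2:1366  3:16  4:29  5:388  6:256  7:464
  8:841  9:518  10:268  11:933  12:1132  13:710  14:616  15:222
  16:626  17:911  18:1763  19:1071  20:264  21:1373
Giant step factor: 1679^(-22) ≡ 382 (mod 1789).
Scan 1716·382^i mod 1789 for i = 0, 1, …:
  i=0: 1716   i=1: 738   i=2: 1043   i=3: 1268
  i=4: 1346   i=5: 729   i=6: 1183   i=7: 1078
  i=8: 326   i=9: 1091   i=10: 1714   i=11: 1763
Match at i=11, j=18: x = 11·22 + 18 = 260.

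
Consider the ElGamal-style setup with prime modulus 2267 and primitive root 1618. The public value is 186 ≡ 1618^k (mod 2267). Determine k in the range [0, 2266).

178

Baby-step giant-step with m = ceil(sqrt(2266)) = 48.
Baby table (1618^j mod 2267 for j=0..47):
  0:1  1:1618  2:1806  3:2212  4:1690  5:418  6:758  7:2264
  8:1947  9:1383  10:165  11:1731  12:1013  13:2260  14:9  15:960
  16:385  17:1772  18:1608  19:1495  20:21  21:2240  22:1654  23:1112
  24:1485  25:1977  26:49  27:2204  28:81  29:1839  30:1198  31:79
  32:870  33:2120  34:189  35:2024  36:1284  37:940  38:2030  39:1924
  40:441  41:1700  42:729  43:682  44:1714  45:711  46:1029  47:944
Giant step factor: 1618^(-48) ≡ 757 (mod 2267).
Scan 186·757^i mod 2267 for i = 0, 1, …:
  i=0: 186   i=1: 248   i=2: 1842   i=3: 189
Match at i=3, j=34: k = 3·48 + 34 = 178.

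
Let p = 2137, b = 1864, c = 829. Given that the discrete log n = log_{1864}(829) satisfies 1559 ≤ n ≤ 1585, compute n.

Compute 1864^1559 mod 2137 = 754, then multiply by 1864 repeatedly:
  1864^1559=754  1864^1560=1447  1864^1561=314  1864^1562=1895  1864^1563=1956
  1864^1564=262  1864^1565=1132  1864^1566=829
Found 829 at exponent 1566.

1566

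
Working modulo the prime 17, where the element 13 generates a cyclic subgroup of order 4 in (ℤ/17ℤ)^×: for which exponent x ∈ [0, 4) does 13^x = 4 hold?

Successive powers of 13 modulo 17:
  13^0=1  13^1=13  13^2=16  13^3=4
So 13^3 ≡ 4 (mod 17), giving x = 3.

3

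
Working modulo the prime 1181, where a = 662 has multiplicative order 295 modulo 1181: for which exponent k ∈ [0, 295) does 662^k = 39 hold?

Baby-step giant-step with m = ceil(sqrt(295)) = 18.
Baby table (662^j mod 1181 for j=0..17):
  0:1  1:662  2:93  3:154  4:382  5:150  6:96  7:959
  8:661  9:612  10:61  11:228  12:949  13:1127  14:863  15:883
  16:1132  17:630
Giant step factor: 662^(-18) ≡ 1082 (mod 1181).
Scan 39·1082^i mod 1181 for i = 0, 1, …:
  i=0: 39   i=1: 863
Match at i=1, j=14: k = 1·18 + 14 = 32.

32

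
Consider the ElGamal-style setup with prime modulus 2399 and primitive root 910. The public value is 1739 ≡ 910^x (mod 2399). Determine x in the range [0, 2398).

Baby-step giant-step with m = ceil(sqrt(2398)) = 49.
Baby table (910^j mod 2399 for j=0..48):
  0:1  1:910  2:445  3:1918  4:1307  5:1865  6:1057  7:2270
  8:161  9:171  10:2074  11:1726  12:1714  13:390  14:2247  15:822
  16:1931  17:1142  18:453  19:2001  20:69  21:416  22:1917  23:397
  24:1420  25:1538  26:963  27:695  28:1513  29:2203  30:1565  31:1543
  32:715  33:521  34:1507  35:1541  36:1294  37:2030  38:70  39:1326
  40:2362  41:2315  42:328  43:1004  44:2020  45:566  46:1674  47:2374
  48:1240
Giant step factor: 910^(-49) ≡ 830 (mod 2399).
Scan 1739·830^i mod 2399 for i = 0, 1, …:
  i=0: 1739   i=1: 1571   i=2: 1273   i=3: 1030
  i=4: 856   i=5: 376   i=6: 210   i=7: 1572
  i=8: 2103   i=9: 1417     …   i=28: 826
  i=29: 1865
Match at i=29, j=5: x = 29·49 + 5 = 1426.

1426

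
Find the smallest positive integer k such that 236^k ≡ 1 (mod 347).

The order of 236 must divide p − 1 = 346 = 2 · 173.
Divisors: 1, 2, 173, 346.
Check each in increasing order: 236^1 ≡ 236;  236^2 ≡ 176;  236^173 ≡ 1.
Smallest exponent giving 1 is 173.

173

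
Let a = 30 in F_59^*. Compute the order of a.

58

The order of 30 must divide p − 1 = 58 = 2 · 29.
Divisors: 1, 2, 29, 58.
Check each in increasing order: 30^1 ≡ 30;  30^2 ≡ 15;  30^29 ≡ 58;  30^58 ≡ 1.
Smallest exponent giving 1 is 58.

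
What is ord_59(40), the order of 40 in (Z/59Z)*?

The order of 40 must divide p − 1 = 58 = 2 · 29.
Divisors: 1, 2, 29, 58.
Check each in increasing order: 40^1 ≡ 40;  40^2 ≡ 7;  40^29 ≡ 58;  40^58 ≡ 1.
Smallest exponent giving 1 is 58.

58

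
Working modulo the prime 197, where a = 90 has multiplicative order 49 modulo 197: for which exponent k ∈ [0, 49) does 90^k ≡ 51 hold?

Baby-step giant-step with m = ceil(sqrt(49)) = 7.
Baby table (90^j mod 197 for j=0..6):
  0:1  1:90  2:23  3:100  4:135  5:133  6:150
Giant step factor: 90^(-7) ≡ 36 (mod 197).
Scan 51·36^i mod 197 for i = 0, 1, …:
  i=0: 51   i=1: 63   i=2: 101   i=3: 90
Match at i=3, j=1: k = 3·7 + 1 = 22.

22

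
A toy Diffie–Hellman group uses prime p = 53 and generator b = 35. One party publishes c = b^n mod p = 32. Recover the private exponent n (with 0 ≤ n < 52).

Baby-step giant-step with m = ceil(sqrt(52)) = 8.
Baby table (35^j mod 53 for j=0..7):
  0:1  1:35  2:6  3:51  4:36  5:41  6:4  7:34
Giant step factor: 35^(-8) ≡ 42 (mod 53).
Scan 32·42^i mod 53 for i = 0, 1, …:
  i=0: 32   i=1: 19   i=2: 3   i=3: 20
  i=4: 45   i=5: 35
Match at i=5, j=1: n = 5·8 + 1 = 41.

41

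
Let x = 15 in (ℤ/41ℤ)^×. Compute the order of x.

The order of 15 must divide p − 1 = 40 = 2^3 · 5.
Divisors: 1, 2, 4, 5, 8, 10, 20, 40.
Check each in increasing order: 15^1 ≡ 15;  15^2 ≡ 20;  15^4 ≡ 31;  15^5 ≡ 14;  15^8 ≡ 18;  15^10 ≡ 32;  15^20 ≡ 40;  15^40 ≡ 1.
Smallest exponent giving 1 is 40.

40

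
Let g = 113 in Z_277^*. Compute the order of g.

46

The order of 113 must divide p − 1 = 276 = 2^2 · 3 · 23.
Divisors: 1, 2, 3, 4, 6, 12, 23, 46, 69, 92, 138, 276.
Check each in increasing order: 113^1 ≡ 113;  113^2 ≡ 27;  113^3 ≡ 4;  113^4 ≡ 175;  113^6 ≡ 16;  113^12 ≡ 256;  113^23 ≡ 276;  113^46 ≡ 1.
Smallest exponent giving 1 is 46.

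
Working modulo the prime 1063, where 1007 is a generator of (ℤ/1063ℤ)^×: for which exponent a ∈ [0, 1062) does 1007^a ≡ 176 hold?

Baby-step giant-step with m = ceil(sqrt(1062)) = 33.
Baby table (1007^j mod 1063 for j=0..32):
  0:1  1:1007  2:1010  3:842  4:683  5:20  6:1006  7:3
  8:895  9:904  10:400  11:986  12:60  13:892  14:9  15:559
  16:586  17:137  18:832  19:180  20:550  21:27  22:614  23:695
  24:411  25:370  26:540  27:587  28:81  29:779  30:1022  31:170
  32:47
Giant step factor: 1007^(-33) ≡ 271 (mod 1063).
Scan 176·271^i mod 1063 for i = 0, 1, …:
  i=0: 176   i=1: 924   i=2: 599   i=3: 753
  i=4: 1030   i=5: 624   i=6: 87   i=7: 191
  i=8: 737   i=9: 946   i=10: 183   i=11: 695
Match at i=11, j=23: a = 11·33 + 23 = 386.

386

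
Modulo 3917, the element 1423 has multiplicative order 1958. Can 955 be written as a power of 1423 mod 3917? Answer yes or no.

955 ∈ ⟨1423⟩ iff 955^1958 ≡ 1 (mod 3917), since |⟨1423⟩| = 1958.
955^1958 mod 3917 = 3916.
Since 3916 ≠ 1, 955 does not lie in the subgroup.

no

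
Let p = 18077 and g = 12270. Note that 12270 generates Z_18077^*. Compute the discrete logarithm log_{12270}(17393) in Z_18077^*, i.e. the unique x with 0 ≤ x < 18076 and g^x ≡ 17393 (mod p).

10305

Baby-step giant-step with m = ceil(sqrt(18076)) = 135.
Baby table (12270^j mod 18077 for j=0..134):
  0:1  1:12270  2:7644  3:8404  4:5872  5:12595  6:377  7:16155
  8:7545  9:4833  10:8350  11:12141  12:15590  13:16563  14:6376  15:14341
  16:2552  17:3676  18:2405  19:7686  20:17588  21:1534  22:4023  23:12000
  24:2835  25:5302  26:14494  27:17931  28:16280  29:4750  30:2252  31:10384
  32:4984  33:17266  34:9457  35:1127  36:17462  37:10136  38:17037  39:1562
  40:4120  41:9108  42:3146  43:7025  44:5614  45:10410  46:16695  47:17163
  48:11037  49:9183  50:1469  51:1861  52:3219  53:16962  54:3239  55:9284
  56:11503  57:14671  58:2404  59:13493  60:9944  61:11207  62:16228  63:17482
  64:2458  65:7224  66:6949  67:13098  68:7930  69:10686  70:4739  71:11898
  72:16685  73:2925  74:6905  75:15528  76:15057  77:2450  78:17526  79:28
  80:97  81:15185  82:311  83:1723  84:9197  85:10556  86:415  87:12413
  88:8785  89:16876  90:14562  91:2672  92:11839  93:15835  94:3854  95:17225
  96:12543  97:13109  98:16361  99:4385  100:6798  101:4182  102:10614  103:7072
  104:3840  105:8138  106:13989  107:3915  108:6461  109:8825  110:1520  111:13013
  112:13446  113:11718  114:13479  115:857  116:12653  117:7034  118:7582  119:6898
  120:1946  121:15780  122:15930  123:12576  124:2248  125:15535  126:10562  127:1727
  128:4046  129:4978  130:15954  131:17824  132:4934  133:307  134:6874
Giant step factor: 12270^(-135) ≡ 5918 (mod 18077).
Scan 17393·5918^i mod 18077 for i = 0, 1, …:
  i=0: 17393   i=1: 1336   i=2: 6799   i=3: 15157
  i=4: 1052   i=5: 7248   i=6: 15020   i=7: 3751
  i=8: 17939   i=9: 14858     …   i=75: 8634
  i=76: 10410
Match at i=76, j=45: x = 76·135 + 45 = 10305.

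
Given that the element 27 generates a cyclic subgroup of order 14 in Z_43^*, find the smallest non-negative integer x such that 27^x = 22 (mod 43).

5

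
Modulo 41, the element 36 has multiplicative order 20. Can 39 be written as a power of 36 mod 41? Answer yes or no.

39 ∈ ⟨36⟩ iff 39^20 ≡ 1 (mod 41), since |⟨36⟩| = 20.
39^20 mod 41 = 1.
Since 1 = 1, 39 lies in the subgroup.

yes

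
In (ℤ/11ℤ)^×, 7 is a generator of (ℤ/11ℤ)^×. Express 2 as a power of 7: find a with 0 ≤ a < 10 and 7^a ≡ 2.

3

Successive powers of 7 modulo 11:
  7^0=1  7^1=7  7^2=5  7^3=2
So 7^3 ≡ 2 (mod 11), giving a = 3.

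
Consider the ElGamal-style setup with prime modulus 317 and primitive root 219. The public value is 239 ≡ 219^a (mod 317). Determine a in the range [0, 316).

151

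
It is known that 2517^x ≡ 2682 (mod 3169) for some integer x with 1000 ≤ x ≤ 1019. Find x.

Compute 2517^1000 mod 3169 = 413, then multiply by 2517 repeatedly:
  2517^1000=413  2517^1001=89  2517^1002=2183  2517^1003=2734  2517^1004=1579
  2517^1005=417  2517^1006=650  2517^1007=846  2517^1008=2983  2517^1009=850
  2517^1010=375  2517^1011=2682
Found 2682 at exponent 1011.

1011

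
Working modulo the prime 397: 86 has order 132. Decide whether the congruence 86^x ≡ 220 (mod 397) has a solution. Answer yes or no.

yes

220 ∈ ⟨86⟩ iff 220^132 ≡ 1 (mod 397), since |⟨86⟩| = 132.
220^132 mod 397 = 1.
Since 1 = 1, 220 lies in the subgroup.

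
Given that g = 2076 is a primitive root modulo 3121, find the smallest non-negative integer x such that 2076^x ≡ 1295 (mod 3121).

Baby-step giant-step with m = ceil(sqrt(3120)) = 56.
Baby table (2076^j mod 3121 for j=0..55):
  0:1  1:2076  2:2796  3:2557  4:2632  5:2282  6:2875  7:1148
  8:1925  9:1420  10:1696  11:408  12:1217  13:1603  14:842  15:232
  16:998  17:2625  18:234  19:2029  20:1975  21:2227  22:1051  23:297
  24:1735  25:226  26:1026  27:1454  28:497  29:1842  30:767  31:582
  32:405  33:1231  34:2578  35:2534  36:1699  37:394  38:242  39:3032
  40:2496  41:836  42:260  43:2948  44:2888  45:47  46:821  47:330
  48:1581  49:1985  50:1140  51:922  52:899  53:3087  54:1199  55:1687
Giant step factor: 2076^(-56) ≡ 2906 (mod 3121).
Scan 1295·2906^i mod 3121 for i = 0, 1, …:
  i=0: 1295   i=1: 2465   i=2: 595   i=3: 36
  i=4: 1623   i=5: 607   i=6: 577   i=7: 785
  i=8: 2880   i=9: 1879     …   i=48: 2386
  i=49: 1975
Match at i=49, j=20: x = 49·56 + 20 = 2764.

2764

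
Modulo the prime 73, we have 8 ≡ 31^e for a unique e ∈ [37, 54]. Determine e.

48

Compute 31^37 mod 73 = 42, then multiply by 31 repeatedly:
  31^37=42  31^38=61  31^39=66  31^40=2  31^41=62
  31^42=24  31^43=14  31^44=69  31^45=22  31^46=25
  31^47=45  31^48=8
Found 8 at exponent 48.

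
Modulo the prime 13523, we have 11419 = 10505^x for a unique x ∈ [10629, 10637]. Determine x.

Compute 10505^10629 mod 13523 = 4076, then multiply by 10505 repeatedly:
  10505^10629=4076  10505^10630=4562  10505^10631=11821  10505^10632=11419
Found 11419 at exponent 10632.

10632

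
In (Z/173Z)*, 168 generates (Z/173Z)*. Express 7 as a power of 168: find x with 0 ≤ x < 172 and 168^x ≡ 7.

159

Baby-step giant-step with m = ceil(sqrt(172)) = 14.
Baby table (168^j mod 173 for j=0..13):
  0:1  1:168  2:25  3:48  4:106  5:162  6:55  7:71
  8:164  9:45  10:121  11:87  12:84  13:99
Giant step factor: 168^(-14) ≡ 137 (mod 173).
Scan 7·137^i mod 173 for i = 0, 1, …:
  i=0: 7   i=1: 94   i=2: 76   i=3: 32
  i=4: 59   i=5: 125   i=6: 171   i=7: 72
  i=8: 3   i=9: 65   i=10: 82   i=11: 162
Match at i=11, j=5: x = 11·14 + 5 = 159.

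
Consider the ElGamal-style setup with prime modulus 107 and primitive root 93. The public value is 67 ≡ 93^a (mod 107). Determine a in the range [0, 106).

71

Baby-step giant-step with m = ceil(sqrt(106)) = 11.
Baby table (93^j mod 107 for j=0..10):
  0:1  1:93  2:89  3:38  4:3  5:65  6:53  7:7
  8:9  9:88  10:52
Giant step factor: 93^(-11) ≡ 51 (mod 107).
Scan 67·51^i mod 107 for i = 0, 1, …:
  i=0: 67   i=1: 100   i=2: 71   i=3: 90
  i=4: 96   i=5: 81   i=6: 65
Match at i=6, j=5: a = 6·11 + 5 = 71.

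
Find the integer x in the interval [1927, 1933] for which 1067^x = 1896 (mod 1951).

1932

Compute 1067^1927 mod 1951 = 241, then multiply by 1067 repeatedly:
  1067^1927=241  1067^1928=1566  1067^1929=866  1067^1930=1199  1067^1931=1428
  1067^1932=1896
Found 1896 at exponent 1932.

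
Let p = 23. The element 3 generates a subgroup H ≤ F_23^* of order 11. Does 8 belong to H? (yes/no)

yes

⟨3⟩ has order 11; its elements mod 23 are {1, 2, 3, 4, 6, 8, 9, 12, 13, 16, 18}.
8 is in this set.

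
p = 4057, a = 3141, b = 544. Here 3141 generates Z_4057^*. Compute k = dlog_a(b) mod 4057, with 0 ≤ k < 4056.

1687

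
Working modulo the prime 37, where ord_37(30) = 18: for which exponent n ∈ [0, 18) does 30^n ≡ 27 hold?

3

Successive powers of 30 modulo 37:
  30^0=1  30^1=30  30^2=12  30^3=27
So 30^3 ≡ 27 (mod 37), giving n = 3.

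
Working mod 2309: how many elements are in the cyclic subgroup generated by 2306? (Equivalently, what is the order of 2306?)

2308

The order of 2306 must divide p − 1 = 2308 = 2^2 · 577.
Divisors: 1, 2, 4, 577, 1154, 2308.
Check each in increasing order: 2306^1 ≡ 2306;  2306^2 ≡ 9;  2306^4 ≡ 81;  2306^577 ≡ 688;  2306^1154 ≡ 2308;  2306^2308 ≡ 1.
Smallest exponent giving 1 is 2308.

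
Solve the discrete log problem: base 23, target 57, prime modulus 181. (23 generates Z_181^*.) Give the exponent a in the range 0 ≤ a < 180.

7

Baby-step giant-step with m = ceil(sqrt(180)) = 14.
Baby table (23^j mod 181 for j=0..13):
  0:1  1:23  2:167  3:40  4:15  5:164  6:152  7:57
  8:44  9:107  10:108  11:131  12:117  13:157
Giant step factor: 23^(-14) ≡ 20 (mod 181).
Scan 57·20^i mod 181 for i = 0, 1, …:
  i=0: 57
Match at i=0, j=7: a = 0·14 + 7 = 7.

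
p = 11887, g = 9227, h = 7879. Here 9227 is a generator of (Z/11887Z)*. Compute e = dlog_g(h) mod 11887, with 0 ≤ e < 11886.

Baby-step giant-step with m = ceil(sqrt(11886)) = 110.
Baby table (9227^j mod 11887 for j=0..109):
  0:1  1:9227  2:2835  3:7145  4:1613  5:627  6:8247  7:6382
  8:10403  9:956  10:858  11:24  12:7482  13:8605  14:5062  15:3051
  16:3161  17:7736  18:10524  19:45  20:11057  21:8705  22:576  23:1263
  24:4441  25:2618  26:1902  27:4542  28:7359  29:2949  30:1080  31:3854
  32:6841  33:1937  34:6538  35:11488  36:3397  37:9987  38:2025  39:10198
  40:11341  41:2146  42:9287  43:9653  44:10827  45:2381  46:2311  47:10206
  48:1948  49:1052  50:7012  51:10670  52:3956  53:8922  54:5819  55:10221
  56:9596  57:7916  58:7204  59:11091  60:1474  61:1870  62:6453  63:11735
  64:162  65:8899  66:7564  67:4451  68:11679  69:6478  70:4670  71:11602
  72:9219  73:341  74:8239  75:3888  76:11497  77:3231  78:11728  79:6895
  80:941  81:5097  82:5047  83:7290  84:8184  85:7544  86:10103  87:2527
  88:6222  89:8071  90:10949  91:10697  92:3458  93:2258  94:8542  95:6224
  96:2751  97:4732  98:1213  99:6684  100:3512  101:1262  102:7101  103:11670
  104:6644  105:2929  106:6732  107:6589  108:6585  109:5338
Giant step factor: 9227^(-110) ≡ 10871 (mod 11887).
Scan 7879·10871^i mod 11887 for i = 0, 1, …:
  i=0: 7879   i=1: 6774   i=2: 189   i=3: 10055
  i=4: 6940   i=5: 9838   i=6: 1559   i=7: 8914
  i=8: 1270   i=9: 5363   i=10: 7325   i=11: 10949
Match at i=11, j=90: e = 11·110 + 90 = 1300.

1300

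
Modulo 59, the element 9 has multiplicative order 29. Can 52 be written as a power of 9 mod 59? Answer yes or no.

52 ∈ ⟨9⟩ iff 52^29 ≡ 1 (mod 59), since |⟨9⟩| = 29.
52^29 mod 59 = 58.
Since 58 ≠ 1, 52 does not lie in the subgroup.

no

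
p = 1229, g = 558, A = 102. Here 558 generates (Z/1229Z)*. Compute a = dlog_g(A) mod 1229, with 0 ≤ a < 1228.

709

Baby-step giant-step with m = ceil(sqrt(1228)) = 36.
Baby table (558^j mod 1229 for j=0..35):
  0:1  1:558  2:427  3:1069  4:437  5:504  6:1020  7:133
  8:474  9:257  10:842  11:358  12:666  13:470  14:483  15:363
  16:998  17:147  18:912  19:90  20:1060  21:331  22:348  23:2
  24:1116  25:854  26:909  27:874  28:1008  29:811  30:266  31:948
  32:514  33:455  34:716  35:103
Giant step factor: 558^(-36) ≡ 825 (mod 1229).
Scan 102·825^i mod 1229 for i = 0, 1, …:
  i=0: 102   i=1: 578   i=2: 1227   i=3: 808
  i=4: 482   i=5: 683   i=6: 593   i=7: 83
  i=8: 880   i=9: 890     …   i=18: 223
  i=19: 854
Match at i=19, j=25: a = 19·36 + 25 = 709.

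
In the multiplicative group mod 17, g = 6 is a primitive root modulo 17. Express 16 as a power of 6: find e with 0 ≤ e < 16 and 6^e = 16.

8

Successive powers of 6 modulo 17:
  6^0=1  6^1=6  6^2=2  6^3=12  6^4=4  6^5=7
  6^6=8  6^7=14  6^8=16
So 6^8 ≡ 16 (mod 17), giving e = 8.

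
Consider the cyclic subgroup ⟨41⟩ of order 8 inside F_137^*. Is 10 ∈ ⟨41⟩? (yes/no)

yes

⟨41⟩ has order 8; its elements mod 137 are {1, 10, 37, 41, 96, 100, 127, 136}.
10 is in this set.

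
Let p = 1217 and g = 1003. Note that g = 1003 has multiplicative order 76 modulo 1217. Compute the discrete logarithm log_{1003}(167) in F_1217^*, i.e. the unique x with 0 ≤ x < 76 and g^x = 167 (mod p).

47

Baby-step giant-step with m = ceil(sqrt(76)) = 9.
Baby table (1003^j mod 1217 for j=0..8):
  0:1  1:1003  2:767  3:157  4:478  5:1153  6:309  7:809
  8:905
Giant step factor: 1003^(-9) ≡ 634 (mod 1217).
Scan 167·634^i mod 1217 for i = 0, 1, …:
  i=0: 167   i=1: 1216   i=2: 583   i=3: 871
  i=4: 913   i=5: 767
Match at i=5, j=2: x = 5·9 + 2 = 47.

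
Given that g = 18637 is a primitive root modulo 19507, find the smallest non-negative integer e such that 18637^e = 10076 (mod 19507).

Baby-step giant-step with m = ceil(sqrt(19506)) = 140.
Baby table (18637^j mod 19507 for j=0..139):
  0:1  1:18637  2:15634  3:14306  4:18753  5:12249  6:13699  7:647
  8:2813  9:10572  10:9664  11:19344  12:5261  13:7075  14:8962  15:5860
  16:12634  17:10368  18:11581  19:9649  20:12887  21:4835  22:7062  23:765
  24:17195  25:2219  26:663  27:8400  28:7125  29:4476  30:7280  31:6175
  32:11682  33:19314  34:11854  35:6223  36:8936  37:8973  38:15797  39:9045
  40:11678  41:3287  42:7839  43:7520  44:11952  45:18498  46:15  47:6457
  48:426  49:13  50:8197  51:8172  52:10415  53:9705  54:3181  55:2524
  56:8411  57:17062  58:887  59:8590  60:17388  61:9872  62:13947  63:18971
  64:17659  65:8186  66:17742  67:14004  68:8395  69:11475  70:4334  71:13778
  72:9945  73:8958  74:9340  75:8619  76:11665  77:14597  78:19174  79:16612
  80:2247  81:15317  82:16998  83:17553  84:2871  85:18633  86:19114  87:10291
  88:543  89:15265  90:3717  91:4372  92:225  93:18827  94:6390  95:195
  96:5913  97:5538  98:169  99:9026  100:8701  101:18353  102:9123  103:2339
  104:13305  105:11808  106:7229  107:11531  108:14135  109:11467  110:11294  111:5748
  112:12539  113:14990  114:8883  115:16069  116:6489  117:11600  118:12626  119:17328
  120:3551  121:12243  122:18919  123:4378  124:14512  125:15096  126:14198  127:15178
  128:1379  129:9704  130:4051  131:6397  132:13612  133:17816  134:8145  135:14398
  136:16741  137:7059  138:3375  139:9307
Giant step factor: 18637^(-140) ≡ 6402 (mod 19507).
Scan 10076·6402^i mod 19507 for i = 0, 1, …:
  i=0: 10076   i=1: 16410   i=2: 11625   i=3: 4045
  i=4: 10301   i=5: 13342   i=6: 13838   i=7: 9589
  i=8: 249   i=9: 14031     …   i=133: 5042
  i=134: 14306
Match at i=134, j=3: e = 134·140 + 3 = 18763.

18763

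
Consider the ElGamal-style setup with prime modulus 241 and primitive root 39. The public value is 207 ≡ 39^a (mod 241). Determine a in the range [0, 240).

49

Baby-step giant-step with m = ceil(sqrt(240)) = 16.
Baby table (39^j mod 241 for j=0..15):
  0:1  1:39  2:75  3:33  4:82  5:65  6:125  7:55
  8:217  9:28  10:128  11:172  12:201  13:127  14:133  15:126
Giant step factor: 39^(-16) ≡ 100 (mod 241).
Scan 207·100^i mod 241 for i = 0, 1, …:
  i=0: 207   i=1: 215   i=2: 51   i=3: 39
Match at i=3, j=1: a = 3·16 + 1 = 49.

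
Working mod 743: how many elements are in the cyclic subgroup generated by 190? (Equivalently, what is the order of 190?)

The order of 190 must divide p − 1 = 742 = 2 · 7 · 53.
Divisors: 1, 2, 7, 14, 53, 106, 371, 742.
Check each in increasing order: 190^1 ≡ 190;  190^2 ≡ 436;  190^7 ≡ 504;  190^14 ≡ 653;  190^53 ≡ 632;  190^106 ≡ 433;  190^371 ≡ 742;  190^742 ≡ 1.
Smallest exponent giving 1 is 742.

742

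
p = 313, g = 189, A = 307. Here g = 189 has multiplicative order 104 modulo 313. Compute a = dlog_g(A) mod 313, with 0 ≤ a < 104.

66

Baby-step giant-step with m = ceil(sqrt(104)) = 11.
Baby table (189^j mod 313 for j=0..10):
  0:1  1:189  2:39  3:172  4:269  5:135  6:162  7:257
  8:58  9:7  10:71
Giant step factor: 189^(-11) ≡ 133 (mod 313).
Scan 307·133^i mod 313 for i = 0, 1, …:
  i=0: 307   i=1: 141   i=2: 286   i=3: 165
  i=4: 35   i=5: 273   i=6: 1
Match at i=6, j=0: a = 6·11 + 0 = 66.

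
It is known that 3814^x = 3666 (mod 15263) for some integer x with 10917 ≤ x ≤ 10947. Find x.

Compute 3814^10917 mod 15263 = 2266, then multiply by 3814 repeatedly:
  3814^10917=2266  3814^10918=3666
Found 3666 at exponent 10918.

10918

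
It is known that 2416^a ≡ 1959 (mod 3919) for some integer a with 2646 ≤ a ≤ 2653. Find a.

Compute 2416^2646 mod 3919 = 3464, then multiply by 2416 repeatedly:
  2416^2646=3464  2416^2647=1959
Found 1959 at exponent 2647.

2647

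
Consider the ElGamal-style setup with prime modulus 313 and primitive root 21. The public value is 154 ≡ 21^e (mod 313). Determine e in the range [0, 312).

139

Baby-step giant-step with m = ceil(sqrt(312)) = 18.
Baby table (21^j mod 313 for j=0..17):
  0:1  1:21  2:128  3:184  4:108  5:77  6:52  7:153
  8:83  9:178  10:295  11:248  12:200  13:131  14:247  15:179
  16:3  17:63
Giant step factor: 21^(-18) ≡ 97 (mod 313).
Scan 154·97^i mod 313 for i = 0, 1, …:
  i=0: 154   i=1: 227   i=2: 109   i=3: 244
  i=4: 193   i=5: 254   i=6: 224   i=7: 131
Match at i=7, j=13: e = 7·18 + 13 = 139.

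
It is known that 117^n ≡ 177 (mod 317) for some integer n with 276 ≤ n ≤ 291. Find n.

Compute 117^276 mod 317 = 232, then multiply by 117 repeatedly:
  117^276=232  117^277=199  117^278=142  117^279=130  117^280=311
  117^281=249  117^282=286  117^283=177
Found 177 at exponent 283.

283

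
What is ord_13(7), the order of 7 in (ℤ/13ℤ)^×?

12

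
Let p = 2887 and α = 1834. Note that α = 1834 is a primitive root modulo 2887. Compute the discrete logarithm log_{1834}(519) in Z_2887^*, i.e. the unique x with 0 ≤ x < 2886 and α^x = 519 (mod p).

Baby-step giant-step with m = ceil(sqrt(2886)) = 54.
Baby table (1834^j mod 2887 for j=0..53):
  0:1  1:1834  2:201  3:1985  4:2870  5:579  6:2357  7:899
  8:289  9:1705  10:349  11:2039  12:861  13:2772  14:2728  15:2868
  16:2685  17:1955  18:2703  19:323  20:547  21:1409  22:241  23:283
  24:2249  25:2030  26:1677  27:963  28:2185  29:134  30:361  31:951
  32:386  33:609  34:2524  35:1155  36:2099  37:1195  38:397  39:574
  40:1848  41:2781  42:1912  43:1790  44:341  45:1802  46:2140  47:1327
  48:2864  49:1123  50:1151  51:537  52:391  53:1118
Giant step factor: 1834^(-54) ≡ 724 (mod 2887).
Scan 519·724^i mod 2887 for i = 0, 1, …:
  i=0: 519   i=1: 446   i=2: 2447   i=3: 1897
  i=4: 2103   i=5: 1123
Match at i=5, j=49: x = 5·54 + 49 = 319.

319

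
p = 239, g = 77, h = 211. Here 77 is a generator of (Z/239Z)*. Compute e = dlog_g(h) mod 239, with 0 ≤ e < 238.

Baby-step giant-step with m = ceil(sqrt(238)) = 16.
Baby table (77^j mod 239 for j=0..15):
  0:1  1:77  2:193  3:43  4:204  5:173  6:176  7:168
  8:30  9:159  10:54  11:95  12:145  13:171  14:22  15:21
Giant step factor: 77^(-16) ≡ 64 (mod 239).
Scan 211·64^i mod 239 for i = 0, 1, …:
  i=0: 211   i=1: 120   i=2: 32   i=3: 136
  i=4: 100   i=5: 186   i=6: 193
Match at i=6, j=2: e = 6·16 + 2 = 98.

98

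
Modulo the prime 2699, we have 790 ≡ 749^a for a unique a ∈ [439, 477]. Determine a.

464

Compute 749^439 mod 2699 = 2522, then multiply by 749 repeatedly:
  749^439=2522  749^440=2377  749^441=1732  749^442=1748  749^443=237
  749^444=2078  749^445=1798  749^446=2600  749^447=1421  749^448=923
  749^449=383  749^450=773  749^451=1391  749^452=45  749^453=1317
  749^454=1298  749^455=562  749^456=2593  749^457=1576  749^458=961
  749^459=1855  749^460=2109  749^461=726  749^462=1275  749^463=2228
  749^464=790
Found 790 at exponent 464.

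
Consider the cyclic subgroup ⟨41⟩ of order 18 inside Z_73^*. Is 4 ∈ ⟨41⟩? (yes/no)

yes

4 ∈ ⟨41⟩ iff 4^18 ≡ 1 (mod 73), since |⟨41⟩| = 18.
4^18 mod 73 = 1.
Since 1 = 1, 4 lies in the subgroup.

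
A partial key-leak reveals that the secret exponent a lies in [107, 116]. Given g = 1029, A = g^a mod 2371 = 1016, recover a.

Compute 1029^107 mod 2371 = 297, then multiply by 1029 repeatedly:
  1029^107=297  1029^108=2125  1029^109=563  1029^110=803  1029^111=1179
  1029^112=1610  1029^113=1732  1029^114=1607  1029^115=1016
Found 1016 at exponent 115.

115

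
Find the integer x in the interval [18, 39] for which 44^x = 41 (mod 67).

Compute 44^18 mod 67 = 24, then multiply by 44 repeatedly:
  44^18=24  44^19=51  44^20=33  44^21=45  44^22=37
  44^23=20  44^24=9  44^25=61  44^26=4  44^27=42
  44^28=39  44^29=41
Found 41 at exponent 29.

29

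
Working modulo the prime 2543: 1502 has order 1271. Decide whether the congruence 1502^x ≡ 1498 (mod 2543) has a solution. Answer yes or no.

1498 ∈ ⟨1502⟩ iff 1498^1271 ≡ 1 (mod 2543), since |⟨1502⟩| = 1271.
1498^1271 mod 2543 = 2542.
Since 2542 ≠ 1, 1498 does not lie in the subgroup.

no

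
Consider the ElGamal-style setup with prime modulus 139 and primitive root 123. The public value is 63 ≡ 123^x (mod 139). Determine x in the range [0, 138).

102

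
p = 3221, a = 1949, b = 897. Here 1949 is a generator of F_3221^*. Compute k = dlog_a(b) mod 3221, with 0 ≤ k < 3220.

Baby-step giant-step with m = ceil(sqrt(3220)) = 57.
Baby table (1949^j mod 3221 for j=0..56):
  0:1  1:1949  2:1042  3:1628  4:287  5:2130  6:2722  7:191
  8:1844  9:2541  10:1732  11:60  12:984  13:1321  14:1050  15:1115
  16:2181  17:2270  18:1797  19:1126  20:1073  21:848  22:379  23:1062
  24:1956  25:1801  26:2480  27:2020  28:918  29:1527  30:3140  31:3181
  32:2565  33:193  34:2521  35:1404  36:1767  37:634  38:2023  39:323
  40:1432  41:1582  42:821  43:2513  44:1917  45:3094  46:494  47:2948
  48:2609  49:2203  50:54  51:2174  52:1511  53:945  54:2614  55:2285
  56:2043
Giant step factor: 1949^(-57) ≡ 2558 (mod 3221).
Scan 897·2558^i mod 3221 for i = 0, 1, …:
  i=0: 897   i=1: 1174   i=2: 1120   i=3: 1491
  i=4: 314   i=5: 1183   i=6: 1595   i=7: 2224
  i=8: 706   i=9: 2188     …   i=18: 19
  i=19: 287
Match at i=19, j=4: k = 19·57 + 4 = 1087.

1087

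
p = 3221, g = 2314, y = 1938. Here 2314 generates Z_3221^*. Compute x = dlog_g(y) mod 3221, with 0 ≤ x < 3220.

383

Baby-step giant-step with m = ceil(sqrt(3220)) = 57.
Baby table (2314^j mod 3221 for j=0..56):
  0:1  1:2314  2:1294  3:2007  4:2737  5:932  6:1799  7:1354
  8:2344  9:3073  10:2175  11:1748  12:2517  13:770  14:567  15:1091
  16:2531  17:956  18:2578  19:200  20:2197  21:1120  22:1996  23:3051
  24:2803  25:2269  26:236  27:1755  28:2610  29:165  30:1732  31:924
  32:2613  33:665  34:2393  35:503  36:1161  37:240  38:1348  39:1344
  40:1751  41:3017  42:1431  43:146  44:2860  45:2106  46:3132  47:198
  48:790  49:1753  50:1203  51:798  52:939  53:1892  54:749  55:288
  56:2906
Giant step factor: 2314^(-57) ≡ 1821 (mod 3221).
Scan 1938·1821^i mod 3221 for i = 0, 1, …:
  i=0: 1938   i=1: 2103   i=2: 3015   i=3: 1731
  i=4: 2013   i=5: 175   i=6: 3017
Match at i=6, j=41: x = 6·57 + 41 = 383.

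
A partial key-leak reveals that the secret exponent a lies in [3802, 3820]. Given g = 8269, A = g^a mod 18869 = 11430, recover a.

3805

Compute 8269^3802 mod 18869 = 18659, then multiply by 8269 repeatedly:
  8269^3802=18659  8269^3803=18327  8269^3804=9024  8269^3805=11430
Found 11430 at exponent 3805.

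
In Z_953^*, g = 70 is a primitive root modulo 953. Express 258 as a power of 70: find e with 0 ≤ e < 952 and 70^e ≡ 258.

Baby-step giant-step with m = ceil(sqrt(952)) = 31.
Baby table (70^j mod 953 for j=0..30):
  0:1  1:70  2:135  3:873  4:118  5:636  6:682  7:90
  8:582  9:714  10:424  11:137  12:60  13:388  14:476  15:918
  16:409  17:40  18:894  19:635  20:612  21:908  22:662  23:596
  24:741  25:408  26:923  27:759  28:715  29:494  30:272
Giant step factor: 70^(-31) ≡ 810 (mod 953).
Scan 258·810^i mod 953 for i = 0, 1, …:
  i=0: 258   i=1: 273   i=2: 34   i=3: 856
  i=4: 529   i=5: 593   i=6: 18   i=7: 285
  i=8: 224   i=9: 370     …   i=18: 900
  i=19: 908
Match at i=19, j=21: e = 19·31 + 21 = 610.

610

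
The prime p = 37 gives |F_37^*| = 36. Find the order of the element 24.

36

The order of 24 must divide p − 1 = 36 = 2^2 · 3^2.
Divisors: 1, 2, 3, 4, 6, 9, 12, 18, 36.
Check each in increasing order: 24^1 ≡ 24;  24^2 ≡ 21;  24^3 ≡ 23;  24^4 ≡ 34;  24^6 ≡ 11;  24^9 ≡ 31;  24^12 ≡ 10;  24^18 ≡ 36;  24^36 ≡ 1.
Smallest exponent giving 1 is 36.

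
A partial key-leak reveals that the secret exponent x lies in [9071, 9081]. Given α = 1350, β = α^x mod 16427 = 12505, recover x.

9079

Compute 1350^9071 mod 16427 = 7615, then multiply by 1350 repeatedly:
  1350^9071=7615  1350^9072=13375  1350^9073=2977  1350^9074=10762  1350^9075=7232
  1350^9076=5562  1350^9077=1561  1350^9078=4694  1350^9079=12505
Found 12505 at exponent 9079.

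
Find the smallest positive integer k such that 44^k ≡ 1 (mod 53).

13

The order of 44 must divide p − 1 = 52 = 2^2 · 13.
Divisors: 1, 2, 4, 13, 26, 52.
Check each in increasing order: 44^1 ≡ 44;  44^2 ≡ 28;  44^4 ≡ 42;  44^13 ≡ 1.
Smallest exponent giving 1 is 13.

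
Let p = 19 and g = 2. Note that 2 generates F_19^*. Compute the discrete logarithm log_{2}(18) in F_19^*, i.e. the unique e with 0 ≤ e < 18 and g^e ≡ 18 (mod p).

9

Successive powers of 2 modulo 19:
  2^0=1  2^1=2  2^2=4  2^3=8  2^4=16  2^5=13
  2^6=7  2^7=14  2^8=9  2^9=18
So 2^9 ≡ 18 (mod 19), giving e = 9.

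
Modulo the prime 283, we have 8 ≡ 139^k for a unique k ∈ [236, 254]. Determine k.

Compute 139^236 mod 283 = 110, then multiply by 139 repeatedly:
  139^236=110  139^237=8
Found 8 at exponent 237.

237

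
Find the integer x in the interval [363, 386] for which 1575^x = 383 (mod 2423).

380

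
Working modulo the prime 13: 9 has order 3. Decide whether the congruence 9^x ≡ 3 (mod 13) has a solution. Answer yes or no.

3 ∈ ⟨9⟩ iff 3^3 ≡ 1 (mod 13), since |⟨9⟩| = 3.
3^3 mod 13 = 1.
Since 1 = 1, 3 lies in the subgroup.

yes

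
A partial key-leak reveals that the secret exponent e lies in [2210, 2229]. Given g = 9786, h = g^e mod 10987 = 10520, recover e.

2211

Compute 9786^2210 mod 10987 = 2754, then multiply by 9786 repeatedly:
  9786^2210=2754  9786^2211=10520
Found 10520 at exponent 2211.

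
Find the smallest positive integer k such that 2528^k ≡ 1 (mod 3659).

1829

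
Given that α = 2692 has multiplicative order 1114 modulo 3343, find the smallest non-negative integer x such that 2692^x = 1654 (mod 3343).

333

Baby-step giant-step with m = ceil(sqrt(1114)) = 34.
Baby table (2692^j mod 3343 for j=0..33):
  0:1  1:2692  2:2583  3:3339  4:2604  5:3040  6:16  7:2956
  8:1212  9:3279  10:1548  11:1838  12:256  13:494  14:2677  15:2319
  16:1367  17:2664  18:753  19:1218  20:2716  21:331  22:1814  23:2508
  24:2019  25:2773  26:3340  27:1953  28:2280  29:12  30:2217  31:909
  32:3295  33:1161
Giant step factor: 2692^(-34) ≡ 1198 (mod 3343).
Scan 1654·1198^i mod 3343 for i = 0, 1, …:
  i=0: 1654   i=1: 2436   i=2: 3232   i=3: 742
  i=4: 3021   i=5: 2032   i=6: 632   i=7: 1618
  i=8: 2767   i=9: 1953
Match at i=9, j=27: x = 9·34 + 27 = 333.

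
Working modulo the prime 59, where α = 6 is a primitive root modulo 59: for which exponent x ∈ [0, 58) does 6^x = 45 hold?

18

Successive powers of 6 modulo 59:
  6^0=1  6^1=6  6^2=36  6^3=39  6^4=57  6^5=47
  6^6=46  6^7=40  6^8=4  6^9=24  6^10=26  6^11=38
  6^12=51  6^13=11  6^14=7  6^15=42  6^16=16  6^17=37
  6^18=45
So 6^18 ≡ 45 (mod 59), giving x = 18.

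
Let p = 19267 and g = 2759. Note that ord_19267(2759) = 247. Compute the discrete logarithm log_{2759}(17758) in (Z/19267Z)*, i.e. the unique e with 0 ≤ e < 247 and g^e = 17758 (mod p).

80

Baby-step giant-step with m = ceil(sqrt(247)) = 16.
Baby table (2759^j mod 19267 for j=0..15):
  0:1  1:2759  2:1616  3:7867  4:10411  5:16119  6:4085  7:18587
  8:12046  9:18606  10:6666  11:10776  12:2003  13:15915  14:19259  15:16462
Giant step factor: 2759^(-16) ≡ 4547 (mod 19267).
Scan 17758·4547^i mod 19267 for i = 0, 1, …:
  i=0: 17758   i=1: 16896   i=2: 8583   i=3: 11226
  i=4: 6339   i=5: 1
Match at i=5, j=0: e = 5·16 + 0 = 80.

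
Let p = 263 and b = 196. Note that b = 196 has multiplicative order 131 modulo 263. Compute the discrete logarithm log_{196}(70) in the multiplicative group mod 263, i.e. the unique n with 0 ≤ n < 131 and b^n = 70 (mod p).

38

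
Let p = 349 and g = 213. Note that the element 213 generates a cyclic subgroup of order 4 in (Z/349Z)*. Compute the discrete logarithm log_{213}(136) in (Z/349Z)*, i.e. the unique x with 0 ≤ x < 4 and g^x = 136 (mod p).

3

Successive powers of 213 modulo 349:
  213^0=1  213^1=213  213^2=348  213^3=136
So 213^3 ≡ 136 (mod 349), giving x = 3.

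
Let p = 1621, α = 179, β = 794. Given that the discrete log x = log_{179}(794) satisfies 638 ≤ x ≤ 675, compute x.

Compute 179^638 mod 1621 = 836, then multiply by 179 repeatedly:
  179^638=836  179^639=512  179^640=872  179^641=472  179^642=196
  179^643=1043  179^644=282  179^645=227  179^646=108  179^647=1501
  179^648=1214  179^649=92  179^650=258  179^651=794
Found 794 at exponent 651.

651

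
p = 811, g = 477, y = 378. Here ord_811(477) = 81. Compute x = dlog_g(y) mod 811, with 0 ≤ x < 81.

24

Baby-step giant-step with m = ceil(sqrt(81)) = 9.
Baby table (477^j mod 811 for j=0..8):
  0:1  1:477  2:449  3:69  4:473  5:163  6:706  7:197
  8:704
Giant step factor: 477^(-9) ≡ 796 (mod 811).
Scan 378·796^i mod 811 for i = 0, 1, …:
  i=0: 378   i=1: 7   i=2: 706
Match at i=2, j=6: x = 2·9 + 6 = 24.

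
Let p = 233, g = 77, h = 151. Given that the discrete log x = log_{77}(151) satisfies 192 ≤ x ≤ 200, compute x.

Compute 77^192 mod 233 = 102, then multiply by 77 repeatedly:
  77^192=102  77^193=165  77^194=123  77^195=151
Found 151 at exponent 195.

195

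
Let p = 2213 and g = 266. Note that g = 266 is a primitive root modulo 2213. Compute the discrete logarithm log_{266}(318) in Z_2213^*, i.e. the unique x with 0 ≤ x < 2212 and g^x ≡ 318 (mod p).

Baby-step giant-step with m = ceil(sqrt(2212)) = 48.
Baby table (266^j mod 2213 for j=0..47):
  0:1  1:266  2:2153  3:1744  4:1387  5:1584  6:874  7:119
  8:672  9:1712  10:1727  11:1291  12:391  13:2208  14:883  15:300
  16:132  17:1917  18:932  19:56  20:1618  21:1066  22:292  23:217
  24:184  25:258  26:25  27:11  28:713  29:1553  30:1480  31:1979
  32:1933  33:762  34:1309  35:753  36:1128  37:1293  38:923  39:2088
  40:2158  41:861  42:1087  43:1452  44:1170  45:1400  46:616  47:94
Giant step factor: 266^(-48) ≡ 1068 (mod 2213).
Scan 318·1068^i mod 2213 for i = 0, 1, …:
  i=0: 318   i=1: 1035   i=2: 1093   i=3: 1073
  i=4: 1843   i=5: 967   i=6: 1498   i=7: 2078
  i=8: 1878   i=9: 726     …   i=37: 1852
  i=38: 1727
Match at i=38, j=10: x = 38·48 + 10 = 1834.

1834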